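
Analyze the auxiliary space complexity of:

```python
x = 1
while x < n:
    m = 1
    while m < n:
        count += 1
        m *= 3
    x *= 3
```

Space complexity: O(1).
Only a constant amount of auxiliary storage is used; nothing grows with n.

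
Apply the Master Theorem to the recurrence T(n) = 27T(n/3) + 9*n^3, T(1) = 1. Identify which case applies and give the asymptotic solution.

a=27, b=3, f(n)=9*n^3.
log_3(27) = 3, so n^(log_b(a)) = n^3.
f(n) = Theta(n^3), so Case 2 applies.
T(n) = Theta(n^3 log n).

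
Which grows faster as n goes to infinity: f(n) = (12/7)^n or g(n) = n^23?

f(n) = (12/7)^n grows faster: (12/7)^n is exponential with base 12/7 > 1, dominating every polynomial.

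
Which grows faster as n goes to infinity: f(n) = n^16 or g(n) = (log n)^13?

f(n) = n^16 grows faster: any positive polynomial dominates any polylog.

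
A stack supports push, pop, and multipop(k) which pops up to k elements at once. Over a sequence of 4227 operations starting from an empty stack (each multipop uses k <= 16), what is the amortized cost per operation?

Each element is pushed exactly once and popped at most once (whether by pop or as part of a multipop). So the total number of individual pops over the whole sequence is at most the number of pushes, which is at most 4227. Total work <= 2 * 4227, hence O(1) amortized per operation.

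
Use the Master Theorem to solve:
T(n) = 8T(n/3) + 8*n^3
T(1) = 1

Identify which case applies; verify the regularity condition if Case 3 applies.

a=8, b=3, f(n)=8*n^3.
log_3(8) = 1.893 < 3.
f(n) = Omega(n^(1.893+epsilon)) for some epsilon > 0, so Case 3 is the candidate.
Regularity: a*f(n/b) = 8*8*(n/3)^3 = (8/27)*8*n^3 <= c*f(n) with c = 8/27 < 1. Satisfied.
Case 3: T(n) = Theta(n^3).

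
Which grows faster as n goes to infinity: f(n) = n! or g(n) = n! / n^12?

f(n) = n! grows faster: the ratio n!/(n!/n^12) = n^12 -> infinity.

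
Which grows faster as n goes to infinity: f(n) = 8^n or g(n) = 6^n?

f(n) = 8^n grows faster: (8/6)^n -> infinity since 8/6 > 1.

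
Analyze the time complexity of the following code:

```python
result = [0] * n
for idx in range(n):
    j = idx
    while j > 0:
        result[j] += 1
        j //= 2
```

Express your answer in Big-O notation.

Time complexity: O(n log n).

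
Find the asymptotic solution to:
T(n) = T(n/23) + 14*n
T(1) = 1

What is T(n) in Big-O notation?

Geometric series: 14*n*(1 + 1/23 + 1/23^2 + ...) = O(n). T(n) = O(n).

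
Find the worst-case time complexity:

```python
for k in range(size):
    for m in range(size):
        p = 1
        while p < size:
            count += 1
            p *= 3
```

Time complexity: O(n^2 log n).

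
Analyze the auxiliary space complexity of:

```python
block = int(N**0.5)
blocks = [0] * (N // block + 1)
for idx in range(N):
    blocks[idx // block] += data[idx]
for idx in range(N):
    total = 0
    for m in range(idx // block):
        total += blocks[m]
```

Space complexity: O(sqrt(n)).
Storage scales with sqrt(n).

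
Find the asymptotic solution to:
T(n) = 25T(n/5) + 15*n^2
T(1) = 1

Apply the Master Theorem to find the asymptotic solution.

a=25, b=5, f(n)=15*n^2. log_5(25) = 2. Case 2: T(n) = O(n^2 log n).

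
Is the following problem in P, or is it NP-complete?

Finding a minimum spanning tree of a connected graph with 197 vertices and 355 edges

This problem is in P: Kruskal's / Prim's algorithms run in polynomial time.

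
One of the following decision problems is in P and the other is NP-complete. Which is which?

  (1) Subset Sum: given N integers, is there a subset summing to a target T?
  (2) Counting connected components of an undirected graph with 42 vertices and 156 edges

(1) is NP-complete: one of Karp's 21 NP-complete problems.
(2) is P: BFS/DFS visits each vertex and edge once: O(V+E).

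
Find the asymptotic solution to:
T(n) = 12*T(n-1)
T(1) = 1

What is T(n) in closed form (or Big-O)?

Each step multiplies by 12. T(n) = T(1)*12^(n-1) = 12^(n-1).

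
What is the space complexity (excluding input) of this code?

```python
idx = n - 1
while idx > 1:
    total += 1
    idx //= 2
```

Space complexity: O(1).
Only a constant amount of auxiliary storage is used; nothing grows with n.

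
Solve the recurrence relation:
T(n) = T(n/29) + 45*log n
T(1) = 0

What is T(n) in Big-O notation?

Each of the log_29(n) levels adds O(log n). T(n) = O(log^2 n).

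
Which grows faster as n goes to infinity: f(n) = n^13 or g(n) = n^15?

g(n) = n^15 grows faster: n^15/n^13 = n^2 -> infinity.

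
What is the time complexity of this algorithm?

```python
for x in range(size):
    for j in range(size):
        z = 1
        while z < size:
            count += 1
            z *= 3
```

Time complexity: O(n^2 log n).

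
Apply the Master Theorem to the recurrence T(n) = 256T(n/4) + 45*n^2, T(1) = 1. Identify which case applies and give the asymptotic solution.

a=256, b=4, f(n)=45*n^2.
log_4(256) = 4 > 2.
Since f(n) = O(n^2) is polynomially smaller than n^4, Case 1 applies.
T(n) = Theta(n^4).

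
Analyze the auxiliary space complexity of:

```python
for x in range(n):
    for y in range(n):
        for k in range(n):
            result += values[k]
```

Space complexity: O(1).
Only a constant amount of auxiliary storage is used; nothing grows with n.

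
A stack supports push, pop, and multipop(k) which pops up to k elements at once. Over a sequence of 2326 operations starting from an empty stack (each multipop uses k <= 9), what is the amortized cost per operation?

Each element is pushed exactly once and popped at most once (whether by pop or as part of a multipop). So the total number of individual pops over the whole sequence is at most the number of pushes, which is at most 2326. Total work <= 2 * 2326, hence O(1) amortized per operation.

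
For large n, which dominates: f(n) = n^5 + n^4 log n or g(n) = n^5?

f(n) = n^5 + n^4 log n and g(n) = n^5 are Theta of each other: the lower-order n^4 log n term is o(n^5); both are Theta(n^5).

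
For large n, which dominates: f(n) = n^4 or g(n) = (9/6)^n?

g(n) = (9/6)^n grows faster: (9/6)^n is exponential with base 9/6 > 1, dominating every polynomial.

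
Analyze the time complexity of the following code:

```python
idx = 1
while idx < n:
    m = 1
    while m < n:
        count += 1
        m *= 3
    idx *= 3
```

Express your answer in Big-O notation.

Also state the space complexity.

Time complexity: O(log^2 n).
Space complexity: O(1).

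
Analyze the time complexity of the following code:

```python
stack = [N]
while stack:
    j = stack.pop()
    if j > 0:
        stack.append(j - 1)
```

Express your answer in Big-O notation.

Time complexity: O(n).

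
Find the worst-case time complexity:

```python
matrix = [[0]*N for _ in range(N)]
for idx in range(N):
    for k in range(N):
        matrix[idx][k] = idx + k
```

Time complexity: O(n^2).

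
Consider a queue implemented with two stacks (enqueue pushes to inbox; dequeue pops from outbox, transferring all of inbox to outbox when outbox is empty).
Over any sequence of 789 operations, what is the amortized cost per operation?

Each element is pushed to inbox once, popped once, pushed to outbox once, and popped once: 4 unit operations over its lifetime. Over 789 operations the total work is O(789). Amortized O(1) per enqueue/dequeue.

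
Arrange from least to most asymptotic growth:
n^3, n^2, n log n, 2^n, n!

Ordered by growth rate: n log n < n^2 < n^3 < 2^n < n!.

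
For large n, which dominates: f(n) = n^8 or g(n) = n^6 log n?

f(n) = n^8 grows faster: n^8 / (n^6 log n) = n^2/log n -> infinity.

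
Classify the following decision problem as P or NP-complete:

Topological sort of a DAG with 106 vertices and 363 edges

This problem is in P: DFS-based topological sort runs in O(V+E).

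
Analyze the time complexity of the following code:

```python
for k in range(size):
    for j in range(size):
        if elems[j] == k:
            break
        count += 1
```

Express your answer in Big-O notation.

Time complexity: O(n^2).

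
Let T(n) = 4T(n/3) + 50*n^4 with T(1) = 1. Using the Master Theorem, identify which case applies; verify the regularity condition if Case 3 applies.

a=4, b=3, f(n)=50*n^4.
log_3(4) = 1.262 < 4.
f(n) = Omega(n^(1.262+epsilon)) for some epsilon > 0, so Case 3 is the candidate.
Regularity: a*f(n/b) = 4*50*(n/3)^4 = (4/81)*50*n^4 <= c*f(n) with c = 4/81 < 1. Satisfied.
Case 3: T(n) = Theta(n^4).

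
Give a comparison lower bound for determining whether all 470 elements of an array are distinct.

In the algebraic decision-tree model, the YES region for element distinctness on 470 elements has 470! connected components (one per ordering). Ben-Or's theorem then gives a lower bound of Omega(log(n!)) = Omega(n log n).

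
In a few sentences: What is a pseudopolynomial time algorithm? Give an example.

A pseudopolynomial algorithm runs in time polynomial in the numeric value of the input, but exponential in the input length. The dynamic programming solution for Subset Sum runs in O(n*W) where W is the target sum. This is pseudopolynomial because W can be exponential in the number of bits to represent it.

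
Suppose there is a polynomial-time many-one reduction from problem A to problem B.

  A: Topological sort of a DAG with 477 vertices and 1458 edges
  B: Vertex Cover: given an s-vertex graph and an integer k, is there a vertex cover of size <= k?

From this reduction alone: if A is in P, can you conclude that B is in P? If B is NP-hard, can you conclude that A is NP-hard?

A poly-time reduction A <=_p B transfers tractability DOWN (B easy => A easy) and hardness UP (A hard => B hard), not the reverse.
From A in P, the reduction alone does NOT give B in P: any problem in P trivially reduces to SAT, yet SAT is not known to be in P.
From B NP-hard, the reduction alone does NOT give A NP-hard: again, easy problems reduce to hard ones.
(Here in fact A is P and B is NP-complete.)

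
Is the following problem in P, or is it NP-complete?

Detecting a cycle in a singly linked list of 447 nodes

This problem is in P: Floyd's tortoise-and-hare runs in O(n) time, O(1) space.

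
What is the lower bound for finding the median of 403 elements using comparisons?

To find the median of 403 elements, every element must be compared at least once, so the lower bound is Omega(n). The BFPRT algorithm achieves O(n), making this tight.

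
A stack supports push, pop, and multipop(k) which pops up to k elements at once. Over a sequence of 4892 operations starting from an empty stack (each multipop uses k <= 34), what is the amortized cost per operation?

Each element is pushed exactly once and popped at most once (whether by pop or as part of a multipop). So the total number of individual pops over the whole sequence is at most the number of pushes, which is at most 4892. Total work <= 2 * 4892, hence O(1) amortized per operation.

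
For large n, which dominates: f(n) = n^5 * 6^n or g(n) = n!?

g(n) = n! grows faster: by Stirling n! ~ (n/e)^n sqrt(2*pi*n); (n/e)^n eventually dominates n^5 * 6^n.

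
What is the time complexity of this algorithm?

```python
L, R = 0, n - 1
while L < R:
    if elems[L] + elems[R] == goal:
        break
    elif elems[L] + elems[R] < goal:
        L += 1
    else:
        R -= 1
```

Time complexity: O(n).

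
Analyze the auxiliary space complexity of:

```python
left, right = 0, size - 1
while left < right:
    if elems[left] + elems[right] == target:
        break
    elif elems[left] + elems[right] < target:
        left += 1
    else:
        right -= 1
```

Space complexity: O(1).
Only a constant amount of auxiliary storage is used; nothing grows with n.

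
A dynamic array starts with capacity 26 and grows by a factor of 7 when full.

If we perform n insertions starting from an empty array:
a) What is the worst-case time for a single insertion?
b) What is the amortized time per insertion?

(a) Worst-case single insertion: O(n) -- when the array is full at capacity c, the resize copies all c elements, and c can be Theta(n).
(b) Resizes happen at sizes 26, 182, 1274, ... Total copy cost for n insertions: 26 + 182 + ... = O(n) (geometric series with ratio 1/7). Amortized cost per insertion: O(n)/n = O(1).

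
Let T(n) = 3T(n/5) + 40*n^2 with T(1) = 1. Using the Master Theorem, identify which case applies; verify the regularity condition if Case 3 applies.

a=3, b=5, f(n)=40*n^2.
log_5(3) = 0.6826 < 2.
f(n) = Omega(n^(0.6826+epsilon)) for some epsilon > 0, so Case 3 is the candidate.
Regularity: a*f(n/b) = 3*40*(n/5)^2 = (3/25)*40*n^2 <= c*f(n) with c = 3/25 < 1. Satisfied.
Case 3: T(n) = Theta(n^2).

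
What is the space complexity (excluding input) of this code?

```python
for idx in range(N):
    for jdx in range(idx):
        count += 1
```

Space complexity: O(1).
Only a constant amount of auxiliary storage is used; nothing grows with n.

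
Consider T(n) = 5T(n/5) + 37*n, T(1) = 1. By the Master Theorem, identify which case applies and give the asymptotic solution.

a=5, b=5, f(n)=37*n.
log_5(5) = 1, so n^(log_b(a)) = n.
f(n) = Theta(n), so Case 2 applies.
T(n) = Theta(n log n).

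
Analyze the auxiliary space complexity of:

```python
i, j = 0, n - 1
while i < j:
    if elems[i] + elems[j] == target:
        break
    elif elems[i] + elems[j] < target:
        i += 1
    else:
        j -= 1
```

Space complexity: O(1).
Only a constant amount of auxiliary storage is used; nothing grows with n.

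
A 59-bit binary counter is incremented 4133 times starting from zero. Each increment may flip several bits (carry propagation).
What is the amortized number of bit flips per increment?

Bit i flips on every 2^i-th increment, so over 4133 increments bit i flips floor(4133/2^i) times. Summing over i: total flips < 2 * 4133. Amortized: < 2 = O(1) per increment.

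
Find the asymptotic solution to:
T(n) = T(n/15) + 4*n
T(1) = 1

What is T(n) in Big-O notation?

Geometric series: 4*n*(1 + 1/15 + 1/15^2 + ...) = O(n). T(n) = O(n).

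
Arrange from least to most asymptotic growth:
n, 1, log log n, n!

Ordered by growth rate: 1 < log log n < n < n!.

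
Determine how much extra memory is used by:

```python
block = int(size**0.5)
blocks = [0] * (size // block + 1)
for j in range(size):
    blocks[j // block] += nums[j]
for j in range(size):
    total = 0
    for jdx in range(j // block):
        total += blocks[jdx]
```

Space complexity: O(sqrt(n)).
Storage scales with sqrt(n).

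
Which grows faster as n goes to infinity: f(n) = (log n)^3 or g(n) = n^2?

g(n) = n^2 grows faster: any positive polynomial dominates any polylog.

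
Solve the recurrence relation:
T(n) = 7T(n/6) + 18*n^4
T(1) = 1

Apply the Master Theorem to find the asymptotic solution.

a=7, b=6, f(n)=18*n^4. log_6(7) = 1.086 < 4. Case 3: T(n) = O(n^4).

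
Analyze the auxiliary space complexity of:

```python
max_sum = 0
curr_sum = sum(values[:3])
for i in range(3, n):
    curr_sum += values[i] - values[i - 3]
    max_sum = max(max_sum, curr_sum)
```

Space complexity: O(1).
Only a constant amount of auxiliary storage is used; nothing grows with n.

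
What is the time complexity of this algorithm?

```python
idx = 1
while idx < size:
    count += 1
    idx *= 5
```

Time complexity: O(log n).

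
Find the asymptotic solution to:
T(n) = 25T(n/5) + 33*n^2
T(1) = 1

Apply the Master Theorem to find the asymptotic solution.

a=25, b=5, f(n)=33*n^2. log_5(25) = 2. Case 2: T(n) = O(n^2 log n).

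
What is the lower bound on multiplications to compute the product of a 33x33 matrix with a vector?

A 33x33 matrix-vector product has 33 inner products of length 33. Output depends on all 33^2 = 1089 matrix entries. At least 1089 multiplications needed.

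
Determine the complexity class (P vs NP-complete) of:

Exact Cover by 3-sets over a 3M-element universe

This problem is NP-complete: one of Karp's 21 NP-complete problems.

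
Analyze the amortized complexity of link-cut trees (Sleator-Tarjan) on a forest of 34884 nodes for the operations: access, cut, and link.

Link-cut trees represent the forest using splay trees over preferred paths. With potential Phi = sum over nodes of log(size of virtual subtree), each access on 34884 nodes is O(log 34884) = O(log n) amortized by the splay-tree access lemma. Cut and link are O(1) plus one access.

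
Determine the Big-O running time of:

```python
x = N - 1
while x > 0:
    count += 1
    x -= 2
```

Time complexity: O(n).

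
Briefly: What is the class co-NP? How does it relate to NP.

co-NP is the class of problems whose complement is in NP. A problem is in co-NP if 'no' instances have short proofs. NP and co-NP may or may not be equal. If NP != co-NP, then P != NP. Tautology (is a formula always true?) is in co-NP.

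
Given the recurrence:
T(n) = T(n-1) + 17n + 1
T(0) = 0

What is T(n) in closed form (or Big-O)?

Dominant term in sum is 17*sum(i, i=1..n) = 17*n*(n+1)/2 = O(n^2).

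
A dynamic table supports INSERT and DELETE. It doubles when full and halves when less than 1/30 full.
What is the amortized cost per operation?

Using potential function Phi = |2*num_items - table_size| when load > 1/2, and Phi = table_size/2 - num_items otherwise. The gap of 1/30 vs 1/2 for shrinking prevents thrashing. Both insert and delete have O(1) amortized cost.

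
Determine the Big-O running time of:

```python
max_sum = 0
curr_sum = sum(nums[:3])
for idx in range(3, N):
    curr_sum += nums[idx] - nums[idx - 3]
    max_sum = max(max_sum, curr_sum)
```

Time complexity: O(n).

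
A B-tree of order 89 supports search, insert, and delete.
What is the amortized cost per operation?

B-tree of order 89 has height O(log_89 n). Each operation traverses the tree height. Splits during insert and merges during delete are O(1) each and occur at most once per level. Total cost per operation: O(log_89 n).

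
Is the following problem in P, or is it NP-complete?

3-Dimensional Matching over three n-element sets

This problem is NP-complete: one of Karp's 21 NP-complete problems.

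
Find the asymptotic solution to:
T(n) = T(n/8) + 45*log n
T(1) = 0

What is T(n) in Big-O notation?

Each of the log_8(n) levels adds O(log n). T(n) = O(log^2 n).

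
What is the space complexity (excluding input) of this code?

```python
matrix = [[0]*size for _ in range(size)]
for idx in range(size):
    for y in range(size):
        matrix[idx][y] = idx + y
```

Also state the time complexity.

Space complexity: O(n^2).
A 2D structure of size n x n is allocated.
Time complexity: O(n^2).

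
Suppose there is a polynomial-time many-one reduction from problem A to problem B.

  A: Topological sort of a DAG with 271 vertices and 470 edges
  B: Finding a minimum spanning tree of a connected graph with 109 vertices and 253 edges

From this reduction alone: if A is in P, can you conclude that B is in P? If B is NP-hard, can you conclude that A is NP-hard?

A poly-time reduction A <=_p B transfers tractability DOWN (B easy => A easy) and hardness UP (A hard => B hard), not the reverse.
From A in P, the reduction alone does NOT give B in P: any problem in P trivially reduces to SAT, yet SAT is not known to be in P.
From B NP-hard, the reduction alone does NOT give A NP-hard: again, easy problems reduce to hard ones.
(Here in fact A is P and B is P.)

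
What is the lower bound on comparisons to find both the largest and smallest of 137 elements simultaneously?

Pair elements first (floor(137/2) comparisons), then find max among winners and min among losers. Total: ceil(3*137/2) - 2 = 204 comparisons.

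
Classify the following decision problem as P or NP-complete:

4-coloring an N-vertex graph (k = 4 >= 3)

This problem is NP-complete: graph k-coloring for k>=3 is NP-complete by reduction from 3-SAT.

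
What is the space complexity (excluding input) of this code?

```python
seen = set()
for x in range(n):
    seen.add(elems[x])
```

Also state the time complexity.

Space complexity: O(n).
Auxiliary storage grows linearly with the input size n in the worst case.
Time complexity: O(n).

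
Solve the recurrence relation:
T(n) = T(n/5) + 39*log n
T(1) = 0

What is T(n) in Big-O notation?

Each of the log_5(n) levels adds O(log n). T(n) = O(log^2 n).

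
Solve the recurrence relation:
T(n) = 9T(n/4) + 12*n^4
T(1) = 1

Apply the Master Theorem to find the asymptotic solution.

a=9, b=4, f(n)=12*n^4. log_4(9) = 1.585 < 4. Case 3: T(n) = O(n^4).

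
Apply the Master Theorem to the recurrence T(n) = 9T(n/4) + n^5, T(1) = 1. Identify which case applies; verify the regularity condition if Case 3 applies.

a=9, b=4, f(n)=n^5.
log_4(9) = 1.585 < 5.
f(n) = Omega(n^(1.585+epsilon)) for some epsilon > 0, so Case 3 is the candidate.
Regularity: a*f(n/b) = 9*1*(n/4)^5 = (9/1024)*1*n^5 <= c*f(n) with c = 9/1024 < 1. Satisfied.
Case 3: T(n) = Theta(n^5).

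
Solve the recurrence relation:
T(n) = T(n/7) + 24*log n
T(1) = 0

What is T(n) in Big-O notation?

Each of the log_7(n) levels adds O(log n). T(n) = O(log^2 n).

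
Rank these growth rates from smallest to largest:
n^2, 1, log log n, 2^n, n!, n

Ordered by growth rate: 1 < log log n < n < n^2 < 2^n < n!.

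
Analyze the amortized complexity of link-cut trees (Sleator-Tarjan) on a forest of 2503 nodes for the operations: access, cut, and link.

Link-cut trees represent the forest using splay trees over preferred paths. With potential Phi = sum over nodes of log(size of virtual subtree), each access on 2503 nodes is O(log 2503) = O(log n) amortized by the splay-tree access lemma. Cut and link are O(1) plus one access.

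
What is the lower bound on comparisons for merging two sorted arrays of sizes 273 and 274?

Adversary argument: with sizes 273 and 274 (differing by at most 1), interleave the two arrays so that every consecutive pair in the output comes from different inputs. Then each of the 546 adjacent output pairs must be directly compared, or the algorithm cannot determine their relative order. So 546 comparisons are necessary; standard merge achieves this.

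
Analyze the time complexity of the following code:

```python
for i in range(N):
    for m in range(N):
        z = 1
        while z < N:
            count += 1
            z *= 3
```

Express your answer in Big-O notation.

Time complexity: O(n^2 log n).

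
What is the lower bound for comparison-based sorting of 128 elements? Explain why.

A comparison-based sorting algorithm corresponds to a decision tree. With 128! possible permutations, the tree has 128! leaves. The height is at least log_2(128!) = Omega(n log n) by Stirling's approximation.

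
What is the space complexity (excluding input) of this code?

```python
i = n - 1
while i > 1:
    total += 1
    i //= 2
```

Space complexity: O(1).
Only a constant amount of auxiliary storage is used; nothing grows with n.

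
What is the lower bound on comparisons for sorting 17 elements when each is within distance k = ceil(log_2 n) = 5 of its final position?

Partition the 17 positions into floor(n/k) blocks of k = 5 consecutive positions; any permutation within a block keeps every element within k of its final position, so there are at least (k!)^(n/k) distinguishable inputs. Lower bound: log_2((k!)^(n/k)) = (n/k) * log_2(k!) = Theta(n log k); with k = ceil(log_2 n), this is Omega(n log log n).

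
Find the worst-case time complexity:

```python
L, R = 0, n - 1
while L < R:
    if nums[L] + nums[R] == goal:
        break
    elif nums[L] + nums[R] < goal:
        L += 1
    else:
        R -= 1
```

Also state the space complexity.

Time complexity: O(n).
Space complexity: O(1).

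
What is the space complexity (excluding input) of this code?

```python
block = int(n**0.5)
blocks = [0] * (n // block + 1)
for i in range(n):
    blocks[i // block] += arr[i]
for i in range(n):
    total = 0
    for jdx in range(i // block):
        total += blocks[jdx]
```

Space complexity: O(sqrt(n)).
Storage scales with sqrt(n).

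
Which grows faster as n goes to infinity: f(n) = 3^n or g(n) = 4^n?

g(n) = 4^n grows faster: (4/3)^n -> infinity since 4/3 > 1.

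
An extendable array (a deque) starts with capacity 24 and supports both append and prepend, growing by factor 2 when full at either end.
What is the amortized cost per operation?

Growth at either end copies all elements; capacities form a geometric sequence with ratio 2, so total copy cost over n operations is O(n) (two geometric series). Amortized O(1).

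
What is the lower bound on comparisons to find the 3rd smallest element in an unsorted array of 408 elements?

Finding the 3rd smallest of 408 elements requires Omega(n) comparisons. Every element must participate in at least one comparison; otherwise it could be the 3rd smallest.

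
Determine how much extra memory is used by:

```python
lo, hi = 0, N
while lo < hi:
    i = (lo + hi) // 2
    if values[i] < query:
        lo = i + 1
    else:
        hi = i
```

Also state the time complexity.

Space complexity: O(1).
Only a constant amount of auxiliary storage is used; nothing grows with n.
Time complexity: O(log n).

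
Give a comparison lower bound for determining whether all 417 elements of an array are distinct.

In the algebraic decision-tree model, the YES region for element distinctness on 417 elements has 417! connected components (one per ordering). Ben-Or's theorem then gives a lower bound of Omega(log(n!)) = Omega(n log n).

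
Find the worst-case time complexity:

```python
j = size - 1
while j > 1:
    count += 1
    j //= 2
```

Time complexity: O(log n).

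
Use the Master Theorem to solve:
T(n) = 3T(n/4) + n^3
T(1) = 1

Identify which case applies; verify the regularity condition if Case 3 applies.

a=3, b=4, f(n)=n^3.
log_4(3) = 0.7925 < 3.
f(n) = Omega(n^(0.7925+epsilon)) for some epsilon > 0, so Case 3 is the candidate.
Regularity: a*f(n/b) = 3*1*(n/4)^3 = (3/64)*1*n^3 <= c*f(n) with c = 3/64 < 1. Satisfied.
Case 3: T(n) = Theta(n^3).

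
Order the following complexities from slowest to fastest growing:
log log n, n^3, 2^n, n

Ordered by growth rate: log log n < n < n^3 < 2^n.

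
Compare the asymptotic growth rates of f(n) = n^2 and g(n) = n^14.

g(n) = n^14 grows faster: n^14/n^2 = n^12 -> infinity.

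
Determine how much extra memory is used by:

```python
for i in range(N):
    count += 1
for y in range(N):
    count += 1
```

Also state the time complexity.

Space complexity: O(1).
Only a constant amount of auxiliary storage is used; nothing grows with n.
Time complexity: O(n).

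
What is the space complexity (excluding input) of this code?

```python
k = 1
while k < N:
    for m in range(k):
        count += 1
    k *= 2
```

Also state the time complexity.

Space complexity: O(1).
Only a constant amount of auxiliary storage is used; nothing grows with n.
Time complexity: O(n).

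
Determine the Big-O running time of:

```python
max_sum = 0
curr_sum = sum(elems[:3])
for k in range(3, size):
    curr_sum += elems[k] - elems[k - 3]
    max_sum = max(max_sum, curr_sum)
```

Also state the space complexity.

Time complexity: O(n).
Space complexity: O(1).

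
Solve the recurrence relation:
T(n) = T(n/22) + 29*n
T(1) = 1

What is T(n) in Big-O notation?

Geometric series: 29*n*(1 + 1/22 + 1/22^2 + ...) = O(n). T(n) = O(n).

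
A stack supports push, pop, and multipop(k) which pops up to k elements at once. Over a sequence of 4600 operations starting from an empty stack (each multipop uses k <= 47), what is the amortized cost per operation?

Each element is pushed exactly once and popped at most once (whether by pop or as part of a multipop). So the total number of individual pops over the whole sequence is at most the number of pushes, which is at most 4600. Total work <= 2 * 4600, hence O(1) amortized per operation.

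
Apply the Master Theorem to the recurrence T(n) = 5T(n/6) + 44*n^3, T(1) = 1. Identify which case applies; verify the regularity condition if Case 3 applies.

a=5, b=6, f(n)=44*n^3.
log_6(5) = 0.8982 < 3.
f(n) = Omega(n^(0.8982+epsilon)) for some epsilon > 0, so Case 3 is the candidate.
Regularity: a*f(n/b) = 5*44*(n/6)^3 = (5/216)*44*n^3 <= c*f(n) with c = 5/216 < 1. Satisfied.
Case 3: T(n) = Theta(n^3).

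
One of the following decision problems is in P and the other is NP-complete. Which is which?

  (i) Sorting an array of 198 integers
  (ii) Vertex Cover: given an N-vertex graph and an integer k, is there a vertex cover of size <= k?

(i) is P: merge sort runs in O(n log n).
(ii) is NP-complete: one of Karp's 21 NP-complete problems (with k part of the input; for any fixed constant k it is in P).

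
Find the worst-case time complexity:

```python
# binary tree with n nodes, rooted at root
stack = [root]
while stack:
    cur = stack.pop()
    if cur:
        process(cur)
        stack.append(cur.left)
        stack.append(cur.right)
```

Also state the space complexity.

Time complexity: O(n).
Space complexity: O(n).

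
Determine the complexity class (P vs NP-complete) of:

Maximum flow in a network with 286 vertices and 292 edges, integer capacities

This problem is in P: Edmonds-Karp / push-relabel run in polynomial time.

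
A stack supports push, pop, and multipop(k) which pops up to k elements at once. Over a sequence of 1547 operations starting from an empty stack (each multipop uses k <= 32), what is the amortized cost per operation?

Each element is pushed exactly once and popped at most once (whether by pop or as part of a multipop). So the total number of individual pops over the whole sequence is at most the number of pushes, which is at most 1547. Total work <= 2 * 1547, hence O(1) amortized per operation.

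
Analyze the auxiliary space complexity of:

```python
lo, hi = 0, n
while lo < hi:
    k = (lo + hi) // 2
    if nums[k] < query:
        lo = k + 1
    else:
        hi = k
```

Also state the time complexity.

Space complexity: O(1).
Only a constant amount of auxiliary storage is used; nothing grows with n.
Time complexity: O(log n).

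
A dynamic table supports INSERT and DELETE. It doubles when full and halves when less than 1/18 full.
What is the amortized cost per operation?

Using potential function Phi = |2*num_items - table_size| when load > 1/2, and Phi = table_size/2 - num_items otherwise. The gap of 1/18 vs 1/2 for shrinking prevents thrashing. Both insert and delete have O(1) amortized cost.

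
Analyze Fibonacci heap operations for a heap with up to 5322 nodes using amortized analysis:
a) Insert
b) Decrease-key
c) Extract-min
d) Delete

Fibonacci heaps use lazy consolidation. Potential function Phi = t + 2m (t = number of trees, m = marked nodes).
- Insert: O(1) actual, Delta Phi = +1 (one new tree) => O(1) amortized.
- Decrease-key: with c cascading cuts, actual cost is O(c); Delta Phi <= c - 2(c-1) + 2 = 4 - c (c new trees; >= c-1 marks cleared; <= 1 new mark). Amortized O(c) + (4 - c) = O(1).
- Extract-min: O(D(n) + t) actual; consolidation drops t to <= D(n)+1, so Delta Phi pays for the t term. D(n) = O(log n) for n = 5322 => O(log n) amortized.
- Delete: decrease-key to -inf then extract-min = O(log n).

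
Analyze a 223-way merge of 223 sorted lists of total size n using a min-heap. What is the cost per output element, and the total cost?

Maintain a min-heap of size 223 holding the current head of each list. Each output step does one extract-min (O(log 223)) and one insert of that list's next element (O(log 223)). Each of the n elements passes through the heap exactly once, so the total cost is O(n log 223), i.e. O(log 223) per output element.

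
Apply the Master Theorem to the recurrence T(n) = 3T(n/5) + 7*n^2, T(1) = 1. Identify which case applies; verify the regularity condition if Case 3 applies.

a=3, b=5, f(n)=7*n^2.
log_5(3) = 0.6826 < 2.
f(n) = Omega(n^(0.6826+epsilon)) for some epsilon > 0, so Case 3 is the candidate.
Regularity: a*f(n/b) = 3*7*(n/5)^2 = (3/25)*7*n^2 <= c*f(n) with c = 3/25 < 1. Satisfied.
Case 3: T(n) = Theta(n^2).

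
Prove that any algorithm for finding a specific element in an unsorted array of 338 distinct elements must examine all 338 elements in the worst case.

Adversary argument: if the algorithm examines fewer than 338 elements, the adversary places the target in an unexamined position. The algorithm cannot distinguish 'not present' from 'in unexamined position'.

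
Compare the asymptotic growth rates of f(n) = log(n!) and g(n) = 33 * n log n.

f(n) = log(n!) and g(n) = 33 * n log n are Theta of each other: Stirling: log(n!) = n log n - n + O(log n) = Theta(n log n); the constant 33 doesn't change the Theta class.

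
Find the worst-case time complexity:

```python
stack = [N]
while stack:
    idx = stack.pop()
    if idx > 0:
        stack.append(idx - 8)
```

Time complexity: O(n).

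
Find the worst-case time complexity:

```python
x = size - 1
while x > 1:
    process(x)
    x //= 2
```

Time complexity: O(log n).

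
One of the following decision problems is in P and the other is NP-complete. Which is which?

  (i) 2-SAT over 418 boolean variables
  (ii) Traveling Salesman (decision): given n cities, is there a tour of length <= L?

(i) is P: 2-SAT is solvable in linear time via implication-graph SCCs.
(ii) is NP-complete: reduces from Hamiltonian Cycle.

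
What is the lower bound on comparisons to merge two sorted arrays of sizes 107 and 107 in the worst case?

Adversary: with |107 - 107| <= 1 the inputs can be fully interleaved so that every adjacent pair in the merged output comes from different arrays. Then each of the 213 adjacent pairs must be directly compared, or the algorithm cannot determine their relative order. Standard merge meets this bound.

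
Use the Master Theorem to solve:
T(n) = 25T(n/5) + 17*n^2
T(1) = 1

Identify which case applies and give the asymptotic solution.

a=25, b=5, f(n)=17*n^2.
log_5(25) = 2, so n^(log_b(a)) = n^2.
f(n) = Theta(n^2), so Case 2 applies.
T(n) = Theta(n^2 log n).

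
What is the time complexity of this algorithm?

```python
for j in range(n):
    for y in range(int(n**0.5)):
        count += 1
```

Time complexity: O(n * sqrt(n)).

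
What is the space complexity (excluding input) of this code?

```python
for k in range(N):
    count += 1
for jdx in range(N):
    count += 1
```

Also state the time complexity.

Space complexity: O(1).
Only a constant amount of auxiliary storage is used; nothing grows with n.
Time complexity: O(n).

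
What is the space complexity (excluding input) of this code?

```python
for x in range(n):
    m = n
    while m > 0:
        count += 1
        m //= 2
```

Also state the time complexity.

Space complexity: O(1).
Only a constant amount of auxiliary storage is used; nothing grows with n.
Time complexity: O(n log n).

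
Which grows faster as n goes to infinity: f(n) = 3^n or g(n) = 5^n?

g(n) = 5^n grows faster: (5/3)^n -> infinity since 5/3 > 1.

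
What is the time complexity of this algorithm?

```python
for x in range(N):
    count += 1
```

Time complexity: O(n).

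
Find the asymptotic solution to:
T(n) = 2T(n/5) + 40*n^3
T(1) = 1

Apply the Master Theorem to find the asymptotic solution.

a=2, b=5, f(n)=40*n^3. log_5(2) = 0.4307 < 3. Case 3: T(n) = O(n^3).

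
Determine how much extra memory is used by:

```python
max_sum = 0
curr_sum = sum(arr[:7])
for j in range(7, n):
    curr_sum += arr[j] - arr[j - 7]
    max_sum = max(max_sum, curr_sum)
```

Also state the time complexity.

Space complexity: O(1).
Only a constant amount of auxiliary storage is used; nothing grows with n.
Time complexity: O(n).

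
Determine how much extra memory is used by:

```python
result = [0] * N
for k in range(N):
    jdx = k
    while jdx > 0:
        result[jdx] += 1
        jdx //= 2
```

Space complexity: O(n).
Auxiliary storage grows linearly with the input size n in the worst case.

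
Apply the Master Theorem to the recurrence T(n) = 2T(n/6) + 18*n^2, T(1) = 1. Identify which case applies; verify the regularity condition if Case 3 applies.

a=2, b=6, f(n)=18*n^2.
log_6(2) = 0.3869 < 2.
f(n) = Omega(n^(0.3869+epsilon)) for some epsilon > 0, so Case 3 is the candidate.
Regularity: a*f(n/b) = 2*18*(n/6)^2 = (2/36)*18*n^2 <= c*f(n) with c = 2/36 < 1. Satisfied.
Case 3: T(n) = Theta(n^2).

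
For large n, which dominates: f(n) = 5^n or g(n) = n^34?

f(n) = 5^n grows faster: any exponential with base > 1 dominates every polynomial.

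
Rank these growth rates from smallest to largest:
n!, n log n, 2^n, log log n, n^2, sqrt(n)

Ordered by growth rate: log log n < sqrt(n) < n log n < n^2 < 2^n < n!.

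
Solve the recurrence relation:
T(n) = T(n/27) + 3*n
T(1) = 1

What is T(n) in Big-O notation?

Geometric series: 3*n*(1 + 1/27 + 1/27^2 + ...) = O(n). T(n) = O(n).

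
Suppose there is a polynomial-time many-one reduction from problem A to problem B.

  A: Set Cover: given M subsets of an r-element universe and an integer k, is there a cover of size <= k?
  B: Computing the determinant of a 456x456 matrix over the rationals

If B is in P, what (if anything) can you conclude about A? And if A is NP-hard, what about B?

A poly-time reduction A <=_p B means any A-instance can be transformed to a B-instance in poly time.
If B is in P: compose the reduction with B's poly-time algorithm to solve A in poly time, so A is in P.
If A is NP-hard: every NP problem reduces to A, which reduces to B; composing reductions, every NP problem reduces to B, so B is NP-hard.
(Here in fact A is NP-complete and B is in P, so no such reduction is known -- its existence would imply P = NP; the analysis concerns only what the assumed reduction would or would not let you conclude.)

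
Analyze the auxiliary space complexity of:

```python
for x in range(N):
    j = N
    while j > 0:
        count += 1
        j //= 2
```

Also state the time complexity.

Space complexity: O(1).
Only a constant amount of auxiliary storage is used; nothing grows with n.
Time complexity: O(n log n).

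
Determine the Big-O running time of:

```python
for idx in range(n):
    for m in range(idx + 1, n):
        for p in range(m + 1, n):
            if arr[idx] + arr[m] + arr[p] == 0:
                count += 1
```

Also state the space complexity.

Time complexity: O(n^3).
Space complexity: O(1).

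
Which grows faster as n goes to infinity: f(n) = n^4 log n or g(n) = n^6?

g(n) = n^6 grows faster: n^6 / (n^4 log n) = n^2/log n -> infinity.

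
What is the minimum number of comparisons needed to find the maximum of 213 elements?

Finding the maximum requires 212 comparisons. Each comparison eliminates exactly one candidate. With 213 candidates, we need 212 eliminations.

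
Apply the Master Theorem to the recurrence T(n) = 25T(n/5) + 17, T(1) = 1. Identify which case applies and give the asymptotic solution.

a=25, b=5, f(n)=17.
log_5(25) = 2 > 0.
Since f(n) = O(n^0) is polynomially smaller than n^2, Case 1 applies.
T(n) = Theta(n^2).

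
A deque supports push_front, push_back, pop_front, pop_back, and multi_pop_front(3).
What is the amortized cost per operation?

Assign 2 credits to each push operation. A pop uses 1 saved credit. multi_pop_front(3) uses up to 3 saved credits from previous pushes. Credits never go negative. Amortized cost is O(1).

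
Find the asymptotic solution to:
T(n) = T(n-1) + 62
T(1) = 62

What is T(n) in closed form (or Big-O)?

Unrolling: T(n) = T(n-1) + 62 = T(n-2) + 2*62 = ... = T(1) + (n-1)*62 = 62 + (n-1)*62 = 62n.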